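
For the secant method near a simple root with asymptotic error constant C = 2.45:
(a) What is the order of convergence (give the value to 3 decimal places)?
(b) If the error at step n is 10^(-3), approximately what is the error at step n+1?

(a) Secant method has superlinear convergence with order φ = (1+√5)/2 ≈ 1.618.
    This means |e_{n+1}| ≈ C|e_n|^1.618.

(b) With |e_n| = 10^(-3) and C = 2.45:
    |e_{n+1}| ≈ 2.45 × (10^(-3))^1.618 = 2.45 × 10^(-4.85)

(a) ≈ 1.618 (golden ratio); (b) |e_{n+1}| ≈ 3.428e-05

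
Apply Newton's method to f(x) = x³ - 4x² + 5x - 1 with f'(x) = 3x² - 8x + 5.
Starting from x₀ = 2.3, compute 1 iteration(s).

f(x) = x³ - 4x² + 5x - 1
f'(x) = 3x² - 8x + 5
x₀ = 2.3

Newton-Raphson formula: x_{n+1} = x_n - f(x_n)/f'(x_n)

Iteration 1:
  f(2.300000) = 1.507000
  f'(2.300000) = 2.470000
  x_1 = 2.300000 - 1.507000/2.470000 = 1.689879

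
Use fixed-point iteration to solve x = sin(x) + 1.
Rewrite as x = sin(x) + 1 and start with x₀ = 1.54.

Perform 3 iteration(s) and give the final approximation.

Equation: x = sin(x) + 1
Fixed-point form: x = sin(x) + 1
x₀ = 1.54

x_1 = g(1.540000) = 1.999526
x_2 = g(1.999526) = 1.909495
x_3 = g(1.909495) = 1.943188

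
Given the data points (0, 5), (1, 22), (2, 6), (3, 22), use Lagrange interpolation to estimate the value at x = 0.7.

Lagrange interpolation formula:
P(x) = Σ yᵢ × Lᵢ(x)
where Lᵢ(x) = Π_{j≠i} (x - xⱼ)/(xᵢ - xⱼ)

L_0(0.7) = (0.7 - 1)/(0 - 1) × (0.7 - 2)/(0 - 2) × (0.7 - 3)/(0 - 3) = 0.149500
L_1(0.7) = (0.7 - 0)/(1 - 0) × (0.7 - 2)/(1 - 2) × (0.7 - 3)/(1 - 3) = 1.046500
L_2(0.7) = (0.7 - 0)/(2 - 0) × (0.7 - 1)/(2 - 1) × (0.7 - 3)/(2 - 3) = -0.241500
L_3(0.7) = (0.7 - 0)/(3 - 0) × (0.7 - 1)/(3 - 1) × (0.7 - 2)/(3 - 2) = 0.045500

P(0.7) = 5×L_0(0.7) + 22×L_1(0.7) + 6×L_2(0.7) + 22×L_3(0.7)
P(0.7) = 23.322500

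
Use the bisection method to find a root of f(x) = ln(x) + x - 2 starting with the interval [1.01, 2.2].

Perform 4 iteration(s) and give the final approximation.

f(x) = ln(x) + x - 2
Initial interval: [1.01, 2.2]

Iteration 1:
  c_1 = (1.010000 + 2.200000)/2 = 1.605000
  f(c_1) = f(1.605000) = 0.078124
  f(a) × f(c) < 0, new interval: [1.010000, 1.605000]
Iteration 2:
  c_2 = (1.010000 + 1.605000)/2 = 1.307500
  f(c_2) = f(1.307500) = -0.424383
  f(a) × f(c) ≥ 0, new interval: [1.307500, 1.605000]
Iteration 3:
  c_3 = (1.307500 + 1.605000)/2 = 1.456250
  f(c_3) = f(1.456250) = -0.167885
  f(a) × f(c) ≥ 0, new interval: [1.456250, 1.605000]
Iteration 4:
  c_4 = (1.456250 + 1.605000)/2 = 1.530625
  f(c_4) = f(1.530625) = -0.043699
  f(a) × f(c) ≥ 0, new interval: [1.530625, 1.605000]

After 4 iteration(s), the approximation is c_4 = 1.530625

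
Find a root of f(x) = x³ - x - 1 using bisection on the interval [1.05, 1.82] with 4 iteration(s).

f(x) = x³ - x - 1
Initial interval: [1.05, 1.82]

Iteration 1:
  c_1 = (1.050000 + 1.820000)/2 = 1.435000
  f(c_1) = f(1.435000) = 0.519988
  f(a) × f(c) < 0, new interval: [1.050000, 1.435000]
Iteration 2:
  c_2 = (1.050000 + 1.435000)/2 = 1.242500
  f(c_2) = f(1.242500) = -0.324321
  f(a) × f(c) ≥ 0, new interval: [1.242500, 1.435000]
Iteration 3:
  c_3 = (1.242500 + 1.435000)/2 = 1.338750
  f(c_3) = f(1.338750) = 0.060627
  f(a) × f(c) < 0, new interval: [1.242500, 1.338750]
Iteration 4:
  c_4 = (1.242500 + 1.338750)/2 = 1.290625
  f(c_4) = f(1.290625) = -0.140814
  f(a) × f(c) ≥ 0, new interval: [1.290625, 1.338750]

After 4 iteration(s), the approximation is c_4 = 1.290625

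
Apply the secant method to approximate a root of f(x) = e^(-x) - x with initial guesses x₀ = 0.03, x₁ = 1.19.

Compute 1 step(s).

f(x) = e^(-x) - x
x₀ = 0.03, x₁ = 1.19

Secant formula: x_{n+1} = x_n - f(x_n)(x_n - x_{n-1})/(f(x_n) - f(x_{n-1}))

Iteration 1:
  f(0.030000) = 0.940446
  f(1.190000) = -0.885779
  x_2 = 1.190000 - (-0.885779)×(1.190000 - 0.030000)/(-0.885779 - 0.940446)
       = 0.627362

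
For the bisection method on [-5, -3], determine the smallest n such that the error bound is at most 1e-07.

We need (b-a)/2^n ≤ 1e-07
(-3 - (-5))/2^n ≤ 1e-07
2/2^n ≤ 1e-07
2^n ≥ 20000000
n ≥ log₂(20000000) = 24.25
n ≥ 25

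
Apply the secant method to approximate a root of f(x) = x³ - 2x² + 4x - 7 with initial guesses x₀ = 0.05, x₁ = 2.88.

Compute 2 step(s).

f(x) = x³ - 2x² + 4x - 7
x₀ = 0.05, x₁ = 2.88

Secant formula: x_{n+1} = x_n - f(x_n)(x_n - x_{n-1})/(f(x_n) - f(x_{n-1}))

Iteration 1:
  f(0.050000) = -6.804875
  f(2.880000) = 11.819072
  x_2 = 2.880000 - 11.819072×(2.880000 - 0.050000)/(11.819072 - (-6.804875))
       = 1.084034
Iteration 2:
  f(2.880000) = 11.819072
  f(1.084034) = -3.740243
  x_3 = 1.084034 - (-3.740243)×(1.084034 - 2.880000)/(-3.740243 - 11.819072)
       = 1.515759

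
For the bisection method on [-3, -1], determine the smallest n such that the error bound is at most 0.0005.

We need (b-a)/2^n ≤ 0.0005
(-1 - (-3))/2^n ≤ 0.0005
2/2^n ≤ 0.0005
2^n ≥ 4000
n ≥ log₂(4000) = 11.97
n ≥ 12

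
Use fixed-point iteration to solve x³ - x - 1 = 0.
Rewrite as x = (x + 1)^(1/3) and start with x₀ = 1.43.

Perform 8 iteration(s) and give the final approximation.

Equation: x³ - x - 1 = 0
Fixed-point form: x = (x + 1)^(1/3)
x₀ = 1.43

x_1 = g(1.430000) = 1.344421
x_2 = g(1.344421) = 1.328450
x_3 = g(1.328450) = 1.325426
x_4 = g(1.325426) = 1.324853
x_5 = g(1.324853) = 1.324744
x_6 = g(1.324744) = 1.324723
x_7 = g(1.324723) = 1.324719
x_8 = g(1.324719) = 1.324718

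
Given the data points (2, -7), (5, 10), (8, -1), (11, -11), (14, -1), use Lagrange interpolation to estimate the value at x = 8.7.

Lagrange interpolation formula:
P(x) = Σ yᵢ × Lᵢ(x)
where Lᵢ(x) = Π_{j≠i} (x - xⱼ)/(xᵢ - xⱼ)

L_0(8.7) = (8.7 - 5)/(2 - 5) × (8.7 - 8)/(2 - 8) × (8.7 - 11)/(2 - 11) × (8.7 - 14)/(2 - 14) = 0.016241
L_1(8.7) = (8.7 - 2)/(5 - 2) × (8.7 - 8)/(5 - 8) × (8.7 - 11)/(5 - 11) × (8.7 - 14)/(5 - 14) = -0.117636
L_2(8.7) = (8.7 - 2)/(8 - 2) × (8.7 - 5)/(8 - 5) × (8.7 - 11)/(8 - 11) × (8.7 - 14)/(8 - 14) = 0.932685
L_3(8.7) = (8.7 - 2)/(11 - 2) × (8.7 - 5)/(11 - 5) × (8.7 - 8)/(11 - 8) × (8.7 - 14)/(11 - 14) = 0.189241
L_4(8.7) = (8.7 - 2)/(14 - 2) × (8.7 - 5)/(14 - 5) × (8.7 - 8)/(14 - 8) × (8.7 - 11)/(14 - 11) = -0.020531

P(8.7) = (-7)×L_0(8.7) + 10×L_1(8.7) + (-1)×L_2(8.7) + (-11)×L_3(8.7) + (-1)×L_4(8.7)
P(8.7) = -4.283846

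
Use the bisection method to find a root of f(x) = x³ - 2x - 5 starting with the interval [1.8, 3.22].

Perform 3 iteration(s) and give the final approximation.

f(x) = x³ - 2x - 5
Initial interval: [1.8, 3.22]

Iteration 1:
  c_1 = (1.800000 + 3.220000)/2 = 2.510000
  f(c_1) = f(2.510000) = 5.793251
  f(a) × f(c) < 0, new interval: [1.800000, 2.510000]
Iteration 2:
  c_2 = (1.800000 + 2.510000)/2 = 2.155000
  f(c_2) = f(2.155000) = 0.697874
  f(a) × f(c) < 0, new interval: [1.800000, 2.155000]
Iteration 3:
  c_3 = (1.800000 + 2.155000)/2 = 1.977500
  f(c_3) = f(1.977500) = -1.221974
  f(a) × f(c) ≥ 0, new interval: [1.977500, 2.155000]

After 3 iteration(s), the approximation is c_3 = 1.977500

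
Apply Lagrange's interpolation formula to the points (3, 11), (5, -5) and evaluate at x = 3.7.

Lagrange interpolation formula:
P(x) = Σ yᵢ × Lᵢ(x)
where Lᵢ(x) = Π_{j≠i} (x - xⱼ)/(xᵢ - xⱼ)

L_0(3.7) = (3.7 - 5)/(3 - 5) = 0.650000
L_1(3.7) = (3.7 - 3)/(5 - 3) = 0.350000

P(3.7) = 11×L_0(3.7) + (-5)×L_1(3.7)
P(3.7) = 5.400000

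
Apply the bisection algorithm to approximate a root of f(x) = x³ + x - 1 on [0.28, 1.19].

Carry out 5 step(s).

f(x) = x³ + x - 1
Initial interval: [0.28, 1.19]

Iteration 1:
  c_1 = (0.280000 + 1.190000)/2 = 0.735000
  f(c_1) = f(0.735000) = 0.132065
  f(a) × f(c) < 0, new interval: [0.280000, 0.735000]
Iteration 2:
  c_2 = (0.280000 + 0.735000)/2 = 0.507500
  f(c_2) = f(0.507500) = -0.361790
  f(a) × f(c) ≥ 0, new interval: [0.507500, 0.735000]
Iteration 3:
  c_3 = (0.507500 + 0.735000)/2 = 0.621250
  f(c_3) = f(0.621250) = -0.138978
  f(a) × f(c) ≥ 0, new interval: [0.621250, 0.735000]
Iteration 4:
  c_4 = (0.621250 + 0.735000)/2 = 0.678125
  f(c_4) = f(0.678125) = -0.010037
  f(a) × f(c) ≥ 0, new interval: [0.678125, 0.735000]
Iteration 5:
  c_5 = (0.678125 + 0.735000)/2 = 0.706562
  f(c_5) = f(0.706562) = 0.059300
  f(a) × f(c) < 0, new interval: [0.678125, 0.706562]

After 5 iteration(s), the approximation is c_5 = 0.706562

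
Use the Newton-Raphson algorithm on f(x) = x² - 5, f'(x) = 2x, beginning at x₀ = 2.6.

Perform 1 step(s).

f(x) = x² - 5
f'(x) = 2x
x₀ = 2.6

Newton-Raphson formula: x_{n+1} = x_n - f(x_n)/f'(x_n)

Iteration 1:
  f(2.600000) = 1.760000
  f'(2.600000) = 5.200000
  x_1 = 2.600000 - 1.760000/5.200000 = 2.261538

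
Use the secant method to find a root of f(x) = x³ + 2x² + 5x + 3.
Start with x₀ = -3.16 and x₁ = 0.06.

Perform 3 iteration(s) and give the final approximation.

f(x) = x³ + 2x² + 5x + 3
x₀ = -3.16, x₁ = 0.06

Secant formula: x_{n+1} = x_n - f(x_n)(x_n - x_{n-1})/(f(x_n) - f(x_{n-1}))

Iteration 1:
  f(-3.160000) = -24.383296
  f(0.060000) = 3.307416
  x_2 = 0.060000 - 3.307416×(0.060000 - (-3.160000))/(3.307416 - (-24.383296))
       = -0.324601
Iteration 2:
  f(0.060000) = 3.307416
  f(-0.324601) = 1.553524
  x_3 = -0.324601 - 1.553524×(-0.324601 - 0.060000)/(1.553524 - 3.307416)
       = -0.665265
Iteration 3:
  f(-0.324601) = 1.553524
  f(-0.665265) = 0.264399
  x_4 = -0.665265 - 0.264399×(-0.665265 - (-0.324601))/(0.264399 - 1.553524)
       = -0.735135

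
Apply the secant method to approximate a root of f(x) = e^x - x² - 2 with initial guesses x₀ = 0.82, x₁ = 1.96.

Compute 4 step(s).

f(x) = e^x - x² - 2
x₀ = 0.82, x₁ = 1.96

Secant formula: x_{n+1} = x_n - f(x_n)(x_n - x_{n-1})/(f(x_n) - f(x_{n-1}))

Iteration 1:
  f(0.820000) = -0.401900
  f(1.960000) = 1.257727
  x_2 = 1.960000 - 1.257727×(1.960000 - 0.820000)/(1.257727 - (-0.401900))
       = 1.096066
Iteration 2:
  f(1.960000) = 1.257727
  f(1.096066) = -0.208990
  x_3 = 1.096066 - (-0.208990)×(1.096066 - 1.960000)/(-0.208990 - 1.257727)
       = 1.219166
Iteration 3:
  f(1.096066) = -0.208990
  f(1.219166) = -0.102001
  x_4 = 1.219166 - (-0.102001)×(1.219166 - 1.096066)/(-0.102001 - (-0.208990))
       = 1.336529
Iteration 4:
  f(1.219166) = -0.102001
  f(1.336529) = 0.019500
  x_5 = 1.336529 - 0.019500×(1.336529 - 1.219166)/(0.019500 - (-0.102001))
       = 1.317693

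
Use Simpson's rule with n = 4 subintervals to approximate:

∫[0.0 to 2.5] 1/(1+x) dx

f(x) = 1/(1+x)
a = 0.0, b = 2.5, n = 4
h = (b - a)/n = 0.625000

Simpson's rule: (h/3)[f(x₀) + 4f(x₁) + 2f(x₂) + ... + f(xₙ)]

x_0 = 0.0000, f(x_0) = 1.000000, coefficient = 1
x_1 = 0.6250, f(x_1) = 0.615385, coefficient = 4
x_2 = 1.2500, f(x_2) = 0.444444, coefficient = 2
x_3 = 1.8750, f(x_3) = 0.347826, coefficient = 4
x_4 = 2.5000, f(x_4) = 0.285714, coefficient = 1

I ≈ (0.625000/3) × 6.027446 = 1.255718
Exact value: 1.252763
Error: 0.002955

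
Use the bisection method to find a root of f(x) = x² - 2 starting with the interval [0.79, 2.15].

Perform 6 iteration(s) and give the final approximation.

f(x) = x² - 2
Initial interval: [0.79, 2.15]

Iteration 1:
  c_1 = (0.790000 + 2.150000)/2 = 1.470000
  f(c_1) = f(1.470000) = 0.160900
  f(a) × f(c) < 0, new interval: [0.790000, 1.470000]
Iteration 2:
  c_2 = (0.790000 + 1.470000)/2 = 1.130000
  f(c_2) = f(1.130000) = -0.723100
  f(a) × f(c) ≥ 0, new interval: [1.130000, 1.470000]
Iteration 3:
  c_3 = (1.130000 + 1.470000)/2 = 1.300000
  f(c_3) = f(1.300000) = -0.310000
  f(a) × f(c) ≥ 0, new interval: [1.300000, 1.470000]
Iteration 4:
  c_4 = (1.300000 + 1.470000)/2 = 1.385000
  f(c_4) = f(1.385000) = -0.081775
  f(a) × f(c) ≥ 0, new interval: [1.385000, 1.470000]
Iteration 5:
  c_5 = (1.385000 + 1.470000)/2 = 1.427500
  f(c_5) = f(1.427500) = 0.037756
  f(a) × f(c) < 0, new interval: [1.385000, 1.427500]
Iteration 6:
  c_6 = (1.385000 + 1.427500)/2 = 1.406250
  f(c_6) = f(1.406250) = -0.022461
  f(a) × f(c) ≥ 0, new interval: [1.406250, 1.427500]

After 6 iteration(s), the approximation is c_6 = 1.406250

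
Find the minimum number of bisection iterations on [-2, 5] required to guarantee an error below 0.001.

We need (b-a)/2^n ≤ 0.001
(5 - (-2))/2^n ≤ 0.001
7/2^n ≤ 0.001
2^n ≥ 7000
n ≥ log₂(7000) = 12.77
n ≥ 13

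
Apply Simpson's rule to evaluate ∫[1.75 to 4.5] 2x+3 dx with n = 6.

f(x) = 2x+3
a = 1.75, b = 4.5, n = 6
h = (b - a)/n = 0.458333

Simpson's rule: (h/3)[f(x₀) + 4f(x₁) + 2f(x₂) + ... + f(xₙ)]

x_0 = 1.7500, f(x_0) = 6.500000, coefficient = 1
x_1 = 2.2083, f(x_1) = 7.416667, coefficient = 4
x_2 = 2.6667, f(x_2) = 8.333333, coefficient = 2
x_3 = 3.1250, f(x_3) = 9.250000, coefficient = 4
x_4 = 3.5833, f(x_4) = 10.166667, coefficient = 2
x_5 = 4.0417, f(x_5) = 11.083333, coefficient = 4
x_6 = 4.5000, f(x_6) = 12.000000, coefficient = 1

I ≈ (0.458333/3) × 166.500000 = 25.437500
Exact value: 25.437500
Error: 0.000000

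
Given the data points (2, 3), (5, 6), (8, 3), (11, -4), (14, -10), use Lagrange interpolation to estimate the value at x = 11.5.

Lagrange interpolation formula:
P(x) = Σ yᵢ × Lᵢ(x)
where Lᵢ(x) = Π_{j≠i} (x - xⱼ)/(xᵢ - xⱼ)

L_0(11.5) = (11.5 - 5)/(2 - 5) × (11.5 - 8)/(2 - 8) × (11.5 - 11)/(2 - 11) × (11.5 - 14)/(2 - 14) = -0.014628
L_1(11.5) = (11.5 - 2)/(5 - 2) × (11.5 - 8)/(5 - 8) × (11.5 - 11)/(5 - 11) × (11.5 - 14)/(5 - 14) = 0.085520
L_2(11.5) = (11.5 - 2)/(8 - 2) × (11.5 - 5)/(8 - 5) × (11.5 - 11)/(8 - 11) × (11.5 - 14)/(8 - 14) = -0.238233
L_3(11.5) = (11.5 - 2)/(11 - 2) × (11.5 - 5)/(11 - 5) × (11.5 - 8)/(11 - 8) × (11.5 - 14)/(11 - 14) = 1.111754
L_4(11.5) = (11.5 - 2)/(14 - 2) × (11.5 - 5)/(14 - 5) × (11.5 - 8)/(14 - 8) × (11.5 - 11)/(14 - 11) = 0.055588

P(11.5) = 3×L_0(11.5) + 6×L_1(11.5) + 3×L_2(11.5) + (-4)×L_3(11.5) + (-10)×L_4(11.5)
P(11.5) = -5.248360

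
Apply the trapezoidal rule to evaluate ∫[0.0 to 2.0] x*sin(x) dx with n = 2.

f(x) = x*sin(x)
a = 0.0, b = 2.0, n = 2
h = (b - a)/n = 1.000000

Trapezoidal rule: (h/2)[f(x₀) + 2f(x₁) + 2f(x₂) + ... + f(xₙ)]

x_0 = 0.0000, f(x_0) = 0.000000, coefficient = 1
x_1 = 1.0000, f(x_1) = 0.841471, coefficient = 2
x_2 = 2.0000, f(x_2) = 1.818595, coefficient = 1

I ≈ (1.000000/2) × 3.501537 = 1.750768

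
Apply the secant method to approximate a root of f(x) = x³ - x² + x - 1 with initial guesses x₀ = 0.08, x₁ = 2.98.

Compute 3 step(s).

f(x) = x³ - x² + x - 1
x₀ = 0.08, x₁ = 2.98

Secant formula: x_{n+1} = x_n - f(x_n)(x_n - x_{n-1})/(f(x_n) - f(x_{n-1}))

Iteration 1:
  f(0.080000) = -0.925888
  f(2.980000) = 19.563192
  x_2 = 2.980000 - 19.563192×(2.980000 - 0.080000)/(19.563192 - (-0.925888))
       = 0.211049
Iteration 2:
  f(2.980000) = 19.563192
  f(0.211049) = -0.824092
  x_3 = 0.211049 - (-0.824092)×(0.211049 - 2.980000)/(-0.824092 - 19.563192)
       = 0.322975
Iteration 3:
  f(0.211049) = -0.824092
  f(0.322975) = -0.747647
  x_4 = 0.322975 - (-0.747647)×(0.322975 - 0.211049)/(-0.747647 - (-0.824092))
       = 1.417637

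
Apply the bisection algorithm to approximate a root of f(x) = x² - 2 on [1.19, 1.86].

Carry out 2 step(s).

f(x) = x² - 2
Initial interval: [1.19, 1.86]

Iteration 1:
  c_1 = (1.190000 + 1.860000)/2 = 1.525000
  f(c_1) = f(1.525000) = 0.325625
  f(a) × f(c) < 0, new interval: [1.190000, 1.525000]
Iteration 2:
  c_2 = (1.190000 + 1.525000)/2 = 1.357500
  f(c_2) = f(1.357500) = -0.157194
  f(a) × f(c) ≥ 0, new interval: [1.357500, 1.525000]

After 2 iteration(s), the approximation is c_2 = 1.357500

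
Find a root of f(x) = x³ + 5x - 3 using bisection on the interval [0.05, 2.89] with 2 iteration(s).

f(x) = x³ + 5x - 3
Initial interval: [0.05, 2.89]

Iteration 1:
  c_1 = (0.050000 + 2.890000)/2 = 1.470000
  f(c_1) = f(1.470000) = 7.526523
  f(a) × f(c) < 0, new interval: [0.050000, 1.470000]
Iteration 2:
  c_2 = (0.050000 + 1.470000)/2 = 0.760000
  f(c_2) = f(0.760000) = 1.238976
  f(a) × f(c) < 0, new interval: [0.050000, 0.760000]

After 2 iteration(s), the approximation is c_2 = 0.760000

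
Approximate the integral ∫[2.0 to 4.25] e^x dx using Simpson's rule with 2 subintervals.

f(x) = e^x
a = 2.0, b = 4.25, n = 2
h = (b - a)/n = 1.125000

Simpson's rule: (h/3)[f(x₀) + 4f(x₁) + 2f(x₂) + ... + f(xₙ)]

x_0 = 2.0000, f(x_0) = 7.389056, coefficient = 1
x_1 = 3.1250, f(x_1) = 22.759895, coefficient = 4
x_2 = 4.2500, f(x_2) = 70.105412, coefficient = 1

I ≈ (1.125000/3) × 168.534049 = 63.200268
Exact value: 62.716356
Error: 0.483912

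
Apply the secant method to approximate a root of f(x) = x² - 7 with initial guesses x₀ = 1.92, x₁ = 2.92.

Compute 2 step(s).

f(x) = x² - 7
x₀ = 1.92, x₁ = 2.92

Secant formula: x_{n+1} = x_n - f(x_n)(x_n - x_{n-1})/(f(x_n) - f(x_{n-1}))

Iteration 1:
  f(1.920000) = -3.313600
  f(2.920000) = 1.526400
  x_2 = 2.920000 - 1.526400×(2.920000 - 1.920000)/(1.526400 - (-3.313600))
       = 2.604628
Iteration 2:
  f(2.920000) = 1.526400
  f(2.604628) = -0.215912
  x_3 = 2.604628 - (-0.215912)×(2.604628 - 2.920000)/(-0.215912 - 1.526400)
       = 2.643710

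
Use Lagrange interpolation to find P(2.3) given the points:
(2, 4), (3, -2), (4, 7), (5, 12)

Lagrange interpolation formula:
P(x) = Σ yᵢ × Lᵢ(x)
where Lᵢ(x) = Π_{j≠i} (x - xⱼ)/(xᵢ - xⱼ)

L_0(2.3) = (2.3 - 3)/(2 - 3) × (2.3 - 4)/(2 - 4) × (2.3 - 5)/(2 - 5) = 0.535500
L_1(2.3) = (2.3 - 2)/(3 - 2) × (2.3 - 4)/(3 - 4) × (2.3 - 5)/(3 - 5) = 0.688500
L_2(2.3) = (2.3 - 2)/(4 - 2) × (2.3 - 3)/(4 - 3) × (2.3 - 5)/(4 - 5) = -0.283500
L_3(2.3) = (2.3 - 2)/(5 - 2) × (2.3 - 3)/(5 - 3) × (2.3 - 4)/(5 - 4) = 0.059500

P(2.3) = 4×L_0(2.3) + (-2)×L_1(2.3) + 7×L_2(2.3) + 12×L_3(2.3)
P(2.3) = -0.505500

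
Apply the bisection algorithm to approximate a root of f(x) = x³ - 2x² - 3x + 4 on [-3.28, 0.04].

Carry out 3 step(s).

f(x) = x³ - 2x² - 3x + 4
Initial interval: [-3.28, 0.04]

Iteration 1:
  c_1 = (-3.280000 + 0.040000)/2 = -1.620000
  f(c_1) = f(-1.620000) = -0.640328
  f(a) × f(c) ≥ 0, new interval: [-1.620000, 0.040000]
Iteration 2:
  c_2 = (-1.620000 + 0.040000)/2 = -0.790000
  f(c_2) = f(-0.790000) = 4.628761
  f(a) × f(c) < 0, new interval: [-1.620000, -0.790000]
Iteration 3:
  c_3 = (-1.620000 + (-0.790000))/2 = -1.205000
  f(c_3) = f(-1.205000) = 2.961260
  f(a) × f(c) < 0, new interval: [-1.620000, -1.205000]

After 3 iteration(s), the approximation is c_3 = -1.205000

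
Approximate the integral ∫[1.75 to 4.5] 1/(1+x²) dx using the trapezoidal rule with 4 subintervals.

f(x) = 1/(1+x²)
a = 1.75, b = 4.5, n = 4
h = (b - a)/n = 0.687500

Trapezoidal rule: (h/2)[f(x₀) + 2f(x₁) + 2f(x₂) + ... + f(xₙ)]

x_0 = 1.7500, f(x_0) = 0.246154, coefficient = 1
x_1 = 2.4375, f(x_1) = 0.144063, coefficient = 2
x_2 = 3.1250, f(x_2) = 0.092888, coefficient = 2
x_3 = 3.8125, f(x_3) = 0.064370, coefficient = 2
x_4 = 4.5000, f(x_4) = 0.047059, coefficient = 1

I ≈ (0.687500/2) × 0.895855 = 0.307950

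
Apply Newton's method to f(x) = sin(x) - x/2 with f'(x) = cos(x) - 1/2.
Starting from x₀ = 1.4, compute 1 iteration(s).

f(x) = sin(x) - x/2
f'(x) = cos(x) - 1/2
x₀ = 1.4

Newton-Raphson formula: x_{n+1} = x_n - f(x_n)/f'(x_n)

Iteration 1:
  f(1.400000) = 0.285450
  f'(1.400000) = -0.330033
  x_1 = 1.400000 - 0.285450/(-0.330033) = 2.264913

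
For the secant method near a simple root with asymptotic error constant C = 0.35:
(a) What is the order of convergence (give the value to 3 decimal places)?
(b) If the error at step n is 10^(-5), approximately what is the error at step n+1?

(a) Secant method has superlinear convergence with order φ = (1+√5)/2 ≈ 1.618.
    This means |e_{n+1}| ≈ C|e_n|^1.618.

(b) With |e_n| = 10^(-5) and C = 0.35:
    |e_{n+1}| ≈ 0.35 × (10^(-5))^1.618 = 0.35 × 10^(-8.09)

(a) ≈ 1.618 (golden ratio); (b) |e_{n+1}| ≈ 2.844e-09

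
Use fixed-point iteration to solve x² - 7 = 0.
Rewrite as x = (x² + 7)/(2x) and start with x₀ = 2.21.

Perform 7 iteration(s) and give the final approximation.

Equation: x² - 7 = 0
Fixed-point form: x = (x² + 7)/(2x)
x₀ = 2.21

x_1 = g(2.210000) = 2.688710
x_2 = g(2.688710) = 2.646095
x_3 = g(2.646095) = 2.645751
x_4 = g(2.645751) = 2.645751
x_5 = g(2.645751) = 2.645751
x_6 = g(2.645751) = 2.645751
x_7 = g(2.645751) = 2.645751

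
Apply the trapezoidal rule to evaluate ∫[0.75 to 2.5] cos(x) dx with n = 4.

f(x) = cos(x)
a = 0.75, b = 2.5, n = 4
h = (b - a)/n = 0.437500

Trapezoidal rule: (h/2)[f(x₀) + 2f(x₁) + 2f(x₂) + ... + f(xₙ)]

x_0 = 0.7500, f(x_0) = 0.731689, coefficient = 1
x_1 = 1.1875, f(x_1) = 0.373980, coefficient = 2
x_2 = 1.6250, f(x_2) = -0.054177, coefficient = 2
x_3 = 2.0625, f(x_3) = -0.472128, coefficient = 2
x_4 = 2.5000, f(x_4) = -0.801144, coefficient = 1

I ≈ (0.437500/2) × -0.374107 = -0.081836
Exact value: -0.083167
Error: 0.001331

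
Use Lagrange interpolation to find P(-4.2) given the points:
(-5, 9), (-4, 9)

Lagrange interpolation formula:
P(x) = Σ yᵢ × Lᵢ(x)
where Lᵢ(x) = Π_{j≠i} (x - xⱼ)/(xᵢ - xⱼ)

L_0(-4.2) = (-4.2 - (-4))/(-5 - (-4)) = 0.200000
L_1(-4.2) = (-4.2 - (-5))/(-4 - (-5)) = 0.800000

P(-4.2) = 9×L_0(-4.2) + 9×L_1(-4.2)
P(-4.2) = 9.000000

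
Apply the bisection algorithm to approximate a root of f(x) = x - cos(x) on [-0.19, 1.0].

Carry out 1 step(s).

f(x) = x - cos(x)
Initial interval: [-0.19, 1.0]

Iteration 1:
  c_1 = (-0.190000 + 1.000000)/2 = 0.405000
  f(c_1) = f(0.405000) = -0.514102
  f(a) × f(c) ≥ 0, new interval: [0.405000, 1.000000]

After 1 iteration(s), the approximation is c_1 = 0.405000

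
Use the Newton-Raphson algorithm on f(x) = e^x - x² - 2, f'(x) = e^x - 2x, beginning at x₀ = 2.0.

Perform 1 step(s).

f(x) = e^x - x² - 2
f'(x) = e^x - 2x
x₀ = 2.0

Newton-Raphson formula: x_{n+1} = x_n - f(x_n)/f'(x_n)

Iteration 1:
  f(2.000000) = 1.389056
  f'(2.000000) = 3.389056
  x_1 = 2.000000 - 1.389056/3.389056 = 1.590135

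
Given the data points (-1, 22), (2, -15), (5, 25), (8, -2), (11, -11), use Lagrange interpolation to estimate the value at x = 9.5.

Lagrange interpolation formula:
P(x) = Σ yᵢ × Lᵢ(x)
where Lᵢ(x) = Π_{j≠i} (x - xⱼ)/(xᵢ - xⱼ)

L_0(9.5) = (9.5 - 2)/(-1 - 2) × (9.5 - 5)/(-1 - 5) × (9.5 - 8)/(-1 - 8) × (9.5 - 11)/(-1 - 11) = -0.039062
L_1(9.5) = (9.5 - (-1))/(2 - (-1)) × (9.5 - 5)/(2 - 5) × (9.5 - 8)/(2 - 8) × (9.5 - 11)/(2 - 11) = 0.218750
L_2(9.5) = (9.5 - (-1))/(5 - (-1)) × (9.5 - 2)/(5 - 2) × (9.5 - 8)/(5 - 8) × (9.5 - 11)/(5 - 11) = -0.546875
L_3(9.5) = (9.5 - (-1))/(8 - (-1)) × (9.5 - 2)/(8 - 2) × (9.5 - 5)/(8 - 5) × (9.5 - 11)/(8 - 11) = 1.093750
L_4(9.5) = (9.5 - (-1))/(11 - (-1)) × (9.5 - 2)/(11 - 2) × (9.5 - 5)/(11 - 5) × (9.5 - 8)/(11 - 8) = 0.273438

P(9.5) = 22×L_0(9.5) + (-15)×L_1(9.5) + 25×L_2(9.5) + (-2)×L_3(9.5) + (-11)×L_4(9.5)
P(9.5) = -23.007812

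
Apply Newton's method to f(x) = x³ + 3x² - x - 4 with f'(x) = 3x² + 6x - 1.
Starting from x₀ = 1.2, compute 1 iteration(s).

f(x) = x³ + 3x² - x - 4
f'(x) = 3x² + 6x - 1
x₀ = 1.2

Newton-Raphson formula: x_{n+1} = x_n - f(x_n)/f'(x_n)

Iteration 1:
  f(1.200000) = 0.848000
  f'(1.200000) = 10.520000
  x_1 = 1.200000 - 0.848000/10.520000 = 1.119392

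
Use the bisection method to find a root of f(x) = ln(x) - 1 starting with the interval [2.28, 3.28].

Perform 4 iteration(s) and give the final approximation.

f(x) = ln(x) - 1
Initial interval: [2.28, 3.28]

Iteration 1:
  c_1 = (2.280000 + 3.280000)/2 = 2.780000
  f(c_1) = f(2.780000) = 0.022451
  f(a) × f(c) < 0, new interval: [2.280000, 2.780000]
Iteration 2:
  c_2 = (2.280000 + 2.780000)/2 = 2.530000
  f(c_2) = f(2.530000) = -0.071781
  f(a) × f(c) ≥ 0, new interval: [2.530000, 2.780000]
Iteration 3:
  c_3 = (2.530000 + 2.780000)/2 = 2.655000
  f(c_3) = f(2.655000) = -0.023555
  f(a) × f(c) ≥ 0, new interval: [2.655000, 2.780000]
Iteration 4:
  c_4 = (2.655000 + 2.780000)/2 = 2.717500
  f(c_4) = f(2.717500) = -0.000288
  f(a) × f(c) ≥ 0, new interval: [2.717500, 2.780000]

After 4 iteration(s), the approximation is c_4 = 2.717500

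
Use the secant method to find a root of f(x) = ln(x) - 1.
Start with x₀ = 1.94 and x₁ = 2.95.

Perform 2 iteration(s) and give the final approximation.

f(x) = ln(x) - 1
x₀ = 1.94, x₁ = 2.95

Secant formula: x_{n+1} = x_n - f(x_n)(x_n - x_{n-1})/(f(x_n) - f(x_{n-1}))

Iteration 1:
  f(1.940000) = -0.337312
  f(2.950000) = 0.081805
  x_2 = 2.950000 - 0.081805×(2.950000 - 1.940000)/(0.081805 - (-0.337312))
       = 2.752864
Iteration 2:
  f(2.950000) = 0.081805
  f(2.752864) = 0.012642
  x_3 = 2.752864 - 0.012642×(2.752864 - 2.950000)/(0.012642 - 0.081805)
       = 2.716831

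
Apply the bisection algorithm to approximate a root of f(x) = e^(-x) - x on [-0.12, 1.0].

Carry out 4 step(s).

f(x) = e^(-x) - x
Initial interval: [-0.12, 1.0]

Iteration 1:
  c_1 = (-0.120000 + 1.000000)/2 = 0.440000
  f(c_1) = f(0.440000) = 0.204036
  f(a) × f(c) ≥ 0, new interval: [0.440000, 1.000000]
Iteration 2:
  c_2 = (0.440000 + 1.000000)/2 = 0.720000
  f(c_2) = f(0.720000) = -0.233248
  f(a) × f(c) < 0, new interval: [0.440000, 0.720000]
Iteration 3:
  c_3 = (0.440000 + 0.720000)/2 = 0.580000
  f(c_3) = f(0.580000) = -0.020102
  f(a) × f(c) < 0, new interval: [0.440000, 0.580000]
Iteration 4:
  c_4 = (0.440000 + 0.580000)/2 = 0.510000
  f(c_4) = f(0.510000) = 0.090496
  f(a) × f(c) ≥ 0, new interval: [0.510000, 0.580000]

After 4 iteration(s), the approximation is c_4 = 0.510000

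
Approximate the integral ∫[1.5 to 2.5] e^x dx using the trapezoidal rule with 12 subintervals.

f(x) = e^x
a = 1.5, b = 2.5, n = 12
h = (b - a)/n = 0.083333

Trapezoidal rule: (h/2)[f(x₀) + 2f(x₁) + 2f(x₂) + ... + f(xₙ)]

x_0 = 1.5000, f(x_0) = 4.481689, coefficient = 1
x_1 = 1.5833, f(x_1) = 4.871166, coefficient = 2
x_2 = 1.6667, f(x_2) = 5.294490, coefficient = 2
x_3 = 1.7500, f(x_3) = 5.754603, coefficient = 2
x_4 = 1.8333, f(x_4) = 6.254701, coefficient = 2
x_5 = 1.9167, f(x_5) = 6.798260, coefficient = 2
x_6 = 2.0000, f(x_6) = 7.389056, coefficient = 2
x_7 = 2.0833, f(x_7) = 8.031195, coefficient = 2
x_8 = 2.1667, f(x_8) = 8.729138, coefficient = 2
x_9 = 2.2500, f(x_9) = 9.487736, coefficient = 2
x_10 = 2.3333, f(x_10) = 10.312259, coefficient = 2
x_11 = 2.4167, f(x_11) = 11.208436, coefficient = 2
x_12 = 2.5000, f(x_12) = 12.182494, coefficient = 1

I ≈ (0.083333/2) × 184.926261 = 7.705261
Exact value: 7.700805
Error: 0.004456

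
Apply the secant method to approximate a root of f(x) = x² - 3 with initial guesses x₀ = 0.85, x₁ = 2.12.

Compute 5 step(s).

f(x) = x² - 3
x₀ = 0.85, x₁ = 2.12

Secant formula: x_{n+1} = x_n - f(x_n)(x_n - x_{n-1})/(f(x_n) - f(x_{n-1}))

Iteration 1:
  f(0.850000) = -2.277500
  f(2.120000) = 1.494400
  x_2 = 2.120000 - 1.494400×(2.120000 - 0.850000)/(1.494400 - (-2.277500))
       = 1.616835
Iteration 2:
  f(2.120000) = 1.494400
  f(1.616835) = -0.385845
  x_3 = 1.616835 - (-0.385845)×(1.616835 - 2.120000)/(-0.385845 - 1.494400)
       = 1.720089
Iteration 3:
  f(1.616835) = -0.385845
  f(1.720089) = -0.041293
  x_4 = 1.720089 - (-0.041293)×(1.720089 - 1.616835)/(-0.041293 - (-0.385845))
       = 1.732464
Iteration 4:
  f(1.720089) = -0.041293
  f(1.732464) = 0.001431
  x_5 = 1.732464 - 0.001431×(1.732464 - 1.720089)/(0.001431 - (-0.041293))
       = 1.732049
Iteration 5:
  f(1.732464) = 0.001431
  f(1.732049) = -0.000005
  x_6 = 1.732049 - (-0.000005)×(1.732049 - 1.732464)/(-0.000005 - 0.001431)
       = 1.732051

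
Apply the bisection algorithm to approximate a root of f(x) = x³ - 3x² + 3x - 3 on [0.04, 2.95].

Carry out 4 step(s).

f(x) = x³ - 3x² + 3x - 3
Initial interval: [0.04, 2.95]

Iteration 1:
  c_1 = (0.040000 + 2.950000)/2 = 1.495000
  f(c_1) = f(1.495000) = -1.878713
  f(a) × f(c) ≥ 0, new interval: [1.495000, 2.950000]
Iteration 2:
  c_2 = (1.495000 + 2.950000)/2 = 2.222500
  f(c_2) = f(2.222500) = -0.172966
  f(a) × f(c) ≥ 0, new interval: [2.222500, 2.950000]
Iteration 3:
  c_3 = (2.222500 + 2.950000)/2 = 2.586250
  f(c_3) = f(2.586250) = 1.991305
  f(a) × f(c) < 0, new interval: [2.222500, 2.586250]
Iteration 4:
  c_4 = (2.222500 + 2.586250)/2 = 2.404375
  f(c_4) = f(2.404375) = 0.769805
  f(a) × f(c) < 0, new interval: [2.222500, 2.404375]

After 4 iteration(s), the approximation is c_4 = 2.404375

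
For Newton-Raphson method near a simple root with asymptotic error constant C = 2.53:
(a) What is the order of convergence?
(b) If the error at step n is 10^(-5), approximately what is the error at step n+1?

(a) Newton-Raphson has quadratic (order 2) convergence near simple roots.
    This means |e_{n+1}| ≈ C|e_n|².

(b) With |e_n| = 10^(-5) and C = 2.53:
    |e_{n+1}| ≈ 2.53 × (10^(-5))² = 2.53 × 10^(-10)

(a) 2 (quadratic); (b) |e_{n+1}| ≈ 2.530e-10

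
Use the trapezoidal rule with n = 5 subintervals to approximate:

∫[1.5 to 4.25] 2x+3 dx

f(x) = 2x+3
a = 1.5, b = 4.25, n = 5
h = (b - a)/n = 0.550000

Trapezoidal rule: (h/2)[f(x₀) + 2f(x₁) + 2f(x₂) + ... + f(xₙ)]

x_0 = 1.5000, f(x_0) = 6.000000, coefficient = 1
x_1 = 2.0500, f(x_1) = 7.100000, coefficient = 2
x_2 = 2.6000, f(x_2) = 8.200000, coefficient = 2
x_3 = 3.1500, f(x_3) = 9.300000, coefficient = 2
x_4 = 3.7000, f(x_4) = 10.400000, coefficient = 2
x_5 = 4.2500, f(x_5) = 11.500000, coefficient = 1

I ≈ (0.550000/2) × 87.500000 = 24.062500
Exact value: 24.062500
Error: 0.000000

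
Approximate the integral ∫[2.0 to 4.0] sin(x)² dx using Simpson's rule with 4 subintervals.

f(x) = sin(x)²
a = 2.0, b = 4.0, n = 4
h = (b - a)/n = 0.500000

Simpson's rule: (h/3)[f(x₀) + 4f(x₁) + 2f(x₂) + ... + f(xₙ)]

x_0 = 2.0000, f(x_0) = 0.826822, coefficient = 1
x_1 = 2.5000, f(x_1) = 0.358169, coefficient = 4
x_2 = 3.0000, f(x_2) = 0.019915, coefficient = 2
x_3 = 3.5000, f(x_3) = 0.123049, coefficient = 4
x_4 = 4.0000, f(x_4) = 0.572750, coefficient = 1

I ≈ (0.500000/3) × 3.364273 = 0.560712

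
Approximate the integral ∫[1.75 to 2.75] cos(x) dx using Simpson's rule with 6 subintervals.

f(x) = cos(x)
a = 1.75, b = 2.75, n = 6
h = (b - a)/n = 0.166667

Simpson's rule: (h/3)[f(x₀) + 4f(x₁) + 2f(x₂) + ... + f(xₙ)]

x_0 = 1.7500, f(x_0) = -0.178246, coefficient = 1
x_1 = 1.9167, f(x_1) = -0.339016, coefficient = 4
x_2 = 2.0833, f(x_2) = -0.490390, coefficient = 2
x_3 = 2.2500, f(x_3) = -0.628174, coefficient = 4
x_4 = 2.4167, f(x_4) = -0.748549, coefficient = 2
x_5 = 2.5833, f(x_5) = -0.848178, coefficient = 4
x_6 = 2.7500, f(x_6) = -0.924302, coefficient = 1

I ≈ (0.166667/3) × -10.841896 = -0.602328
Exact value: -0.602325
Error: 0.000003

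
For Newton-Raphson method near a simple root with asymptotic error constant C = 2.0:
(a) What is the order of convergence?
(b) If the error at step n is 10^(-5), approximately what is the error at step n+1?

(a) Newton-Raphson has quadratic (order 2) convergence near simple roots.
    This means |e_{n+1}| ≈ C|e_n|².

(b) With |e_n| = 10^(-5) and C = 2.0:
    |e_{n+1}| ≈ 2.0 × (10^(-5))² = 2.0 × 10^(-10)

(a) 2 (quadratic); (b) |e_{n+1}| ≈ 2.000e-10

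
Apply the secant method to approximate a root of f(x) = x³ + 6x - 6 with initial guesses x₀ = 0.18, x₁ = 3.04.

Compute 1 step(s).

f(x) = x³ + 6x - 6
x₀ = 0.18, x₁ = 3.04

Secant formula: x_{n+1} = x_n - f(x_n)(x_n - x_{n-1})/(f(x_n) - f(x_{n-1}))

Iteration 1:
  f(0.180000) = -4.914168
  f(3.040000) = 40.334464
  x_2 = 3.040000 - 40.334464×(3.040000 - 0.180000)/(40.334464 - (-4.914168))
       = 0.490607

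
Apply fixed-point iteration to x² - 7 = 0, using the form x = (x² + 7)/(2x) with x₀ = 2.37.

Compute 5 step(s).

Equation: x² - 7 = 0
Fixed-point form: x = (x² + 7)/(2x)
x₀ = 2.37

x_1 = g(2.370000) = 2.661793
x_2 = g(2.661793) = 2.645800
x_3 = g(2.645800) = 2.645751
x_4 = g(2.645751) = 2.645751
x_5 = g(2.645751) = 2.645751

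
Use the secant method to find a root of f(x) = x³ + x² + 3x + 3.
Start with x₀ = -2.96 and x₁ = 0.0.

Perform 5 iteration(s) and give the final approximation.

f(x) = x³ + x² + 3x + 3
x₀ = -2.96, x₁ = 0.0

Secant formula: x_{n+1} = x_n - f(x_n)(x_n - x_{n-1})/(f(x_n) - f(x_{n-1}))

Iteration 1:
  f(-2.960000) = -23.052736
  f(0.000000) = 3.000000
  x_2 = 0.000000 - 3.000000×(0.000000 - (-2.960000))/(3.000000 - (-23.052736))
       = -0.340847
Iteration 2:
  f(0.000000) = 3.000000
  f(-0.340847) = 2.054037
  x_3 = -0.340847 - 2.054037×(-0.340847 - 0.000000)/(2.054037 - 3.000000)
       = -1.080953
Iteration 3:
  f(-0.340847) = 2.054037
  f(-1.080953) = -0.337448
  x_4 = -1.080953 - (-0.337448)×(-1.080953 - (-0.340847))/(-0.337448 - 2.054037)
       = -0.976521
Iteration 4:
  f(-1.080953) = -0.337448
  f(-0.976521) = 0.092827
  x_5 = -0.976521 - 0.092827×(-0.976521 - (-1.080953))/(0.092827 - (-0.337448))
       = -0.999051
Iteration 5:
  f(-0.976521) = 0.092827
  f(-0.999051) = 0.003795
  x_6 = -0.999051 - 0.003795×(-0.999051 - (-0.976521))/(0.003795 - 0.092827)
       = -1.000011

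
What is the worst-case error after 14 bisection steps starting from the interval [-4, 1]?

Bisection error bound: |error| ≤ (b-a)/2^n
|error| ≤ (1 - (-4))/2^14 = 5/2^14
|error| ≤ 0.0003051758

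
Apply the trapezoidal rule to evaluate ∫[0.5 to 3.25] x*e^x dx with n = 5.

f(x) = x*e^x
a = 0.5, b = 3.25, n = 5
h = (b - a)/n = 0.550000

Trapezoidal rule: (h/2)[f(x₀) + 2f(x₁) + 2f(x₂) + ... + f(xₙ)]

x_0 = 0.5000, f(x_0) = 0.824361, coefficient = 1
x_1 = 1.0500, f(x_1) = 3.000534, coefficient = 2
x_2 = 1.6000, f(x_2) = 7.924852, coefficient = 2
x_3 = 2.1500, f(x_3) = 18.457446, coefficient = 2
x_4 = 2.7000, f(x_4) = 40.175276, coefficient = 2
x_5 = 3.2500, f(x_5) = 83.818605, coefficient = 1

I ≈ (0.550000/2) × 223.759179 = 61.533774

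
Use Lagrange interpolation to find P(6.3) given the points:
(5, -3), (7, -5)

Lagrange interpolation formula:
P(x) = Σ yᵢ × Lᵢ(x)
where Lᵢ(x) = Π_{j≠i} (x - xⱼ)/(xᵢ - xⱼ)

L_0(6.3) = (6.3 - 7)/(5 - 7) = 0.350000
L_1(6.3) = (6.3 - 5)/(7 - 5) = 0.650000

P(6.3) = (-3)×L_0(6.3) + (-5)×L_1(6.3)
P(6.3) = -4.300000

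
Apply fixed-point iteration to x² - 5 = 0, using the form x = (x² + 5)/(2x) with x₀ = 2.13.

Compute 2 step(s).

Equation: x² - 5 = 0
Fixed-point form: x = (x² + 5)/(2x)
x₀ = 2.13

x_1 = g(2.130000) = 2.238709
x_2 = g(2.238709) = 2.236070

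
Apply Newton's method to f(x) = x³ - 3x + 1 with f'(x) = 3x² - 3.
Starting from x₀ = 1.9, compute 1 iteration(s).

f(x) = x³ - 3x + 1
f'(x) = 3x² - 3
x₀ = 1.9

Newton-Raphson formula: x_{n+1} = x_n - f(x_n)/f'(x_n)

Iteration 1:
  f(1.900000) = 2.159000
  f'(1.900000) = 7.830000
  x_1 = 1.900000 - 2.159000/7.830000 = 1.624266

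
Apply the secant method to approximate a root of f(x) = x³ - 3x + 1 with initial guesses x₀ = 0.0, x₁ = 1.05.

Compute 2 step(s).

f(x) = x³ - 3x + 1
x₀ = 0.0, x₁ = 1.05

Secant formula: x_{n+1} = x_n - f(x_n)(x_n - x_{n-1})/(f(x_n) - f(x_{n-1}))

Iteration 1:
  f(0.000000) = 1.000000
  f(1.050000) = -0.992375
  x_2 = 1.050000 - (-0.992375)×(1.050000 - 0.000000)/(-0.992375 - 1.000000)
       = 0.527009
Iteration 2:
  f(1.050000) = -0.992375
  f(0.527009) = -0.434657
  x_3 = 0.527009 - (-0.434657)×(0.527009 - 1.050000)/(-0.434657 - (-0.992375))
       = 0.119417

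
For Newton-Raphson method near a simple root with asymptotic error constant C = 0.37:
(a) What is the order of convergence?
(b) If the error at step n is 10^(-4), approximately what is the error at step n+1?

(a) Newton-Raphson has quadratic (order 2) convergence near simple roots.
    This means |e_{n+1}| ≈ C|e_n|².

(b) With |e_n| = 10^(-4) and C = 0.37:
    |e_{n+1}| ≈ 0.37 × (10^(-4))² = 0.37 × 10^(-8)

(a) 2 (quadratic); (b) |e_{n+1}| ≈ 3.700e-09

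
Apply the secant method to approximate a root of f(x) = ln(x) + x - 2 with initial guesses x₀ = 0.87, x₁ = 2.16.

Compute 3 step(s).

f(x) = ln(x) + x - 2
x₀ = 0.87, x₁ = 2.16

Secant formula: x_{n+1} = x_n - f(x_n)(x_n - x_{n-1})/(f(x_n) - f(x_{n-1}))

Iteration 1:
  f(0.870000) = -1.269262
  f(2.160000) = 0.930108
  x_2 = 2.160000 - 0.930108×(2.160000 - 0.870000)/(0.930108 - (-1.269262))
       = 1.614462
Iteration 2:
  f(2.160000) = 0.930108
  f(1.614462) = 0.093464
  x_3 = 1.614462 - 0.093464×(1.614462 - 2.160000)/(0.093464 - 0.930108)
       = 1.553518
Iteration 3:
  f(1.614462) = 0.093464
  f(1.553518) = -0.005959
  x_4 = 1.553518 - (-0.005959)×(1.553518 - 1.614462)/(-0.005959 - 0.093464)
       = 1.557171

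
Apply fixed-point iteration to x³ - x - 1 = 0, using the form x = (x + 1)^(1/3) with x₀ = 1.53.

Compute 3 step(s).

Equation: x³ - x - 1 = 0
Fixed-point form: x = (x + 1)^(1/3)
x₀ = 1.53

x_1 = g(1.530000) = 1.362616
x_2 = g(1.362616) = 1.331878
x_3 = g(1.331878) = 1.326077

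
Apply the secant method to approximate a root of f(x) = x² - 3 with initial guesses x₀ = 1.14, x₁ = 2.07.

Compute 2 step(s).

f(x) = x² - 3
x₀ = 1.14, x₁ = 2.07

Secant formula: x_{n+1} = x_n - f(x_n)(x_n - x_{n-1})/(f(x_n) - f(x_{n-1}))

Iteration 1:
  f(1.140000) = -1.700400
  f(2.070000) = 1.284900
  x_2 = 2.070000 - 1.284900×(2.070000 - 1.140000)/(1.284900 - (-1.700400))
       = 1.669720
Iteration 2:
  f(2.070000) = 1.284900
  f(1.669720) = -0.212036
  x_3 = 1.669720 - (-0.212036)×(1.669720 - 2.070000)/(-0.212036 - 1.284900)
       = 1.726418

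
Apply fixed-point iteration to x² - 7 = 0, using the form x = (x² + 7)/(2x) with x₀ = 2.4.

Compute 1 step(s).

Equation: x² - 7 = 0
Fixed-point form: x = (x² + 7)/(2x)
x₀ = 2.4

x_1 = g(2.400000) = 2.658333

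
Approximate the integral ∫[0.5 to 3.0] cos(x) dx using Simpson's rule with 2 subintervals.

f(x) = cos(x)
a = 0.5, b = 3.0, n = 2
h = (b - a)/n = 1.250000

Simpson's rule: (h/3)[f(x₀) + 4f(x₁) + 2f(x₂) + ... + f(xₙ)]

x_0 = 0.5000, f(x_0) = 0.877583, coefficient = 1
x_1 = 1.7500, f(x_1) = -0.178246, coefficient = 4
x_2 = 3.0000, f(x_2) = -0.989992, coefficient = 1

I ≈ (1.250000/3) × -0.825394 = -0.343914
Exact value: -0.338306
Error: 0.005609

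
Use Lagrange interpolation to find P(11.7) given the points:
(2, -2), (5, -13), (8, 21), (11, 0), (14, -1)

Lagrange interpolation formula:
P(x) = Σ yᵢ × Lᵢ(x)
where Lᵢ(x) = Π_{j≠i} (x - xⱼ)/(xᵢ - xⱼ)

L_0(11.7) = (11.7 - 5)/(2 - 5) × (11.7 - 8)/(2 - 8) × (11.7 - 11)/(2 - 11) × (11.7 - 14)/(2 - 14) = -0.020531
L_1(11.7) = (11.7 - 2)/(5 - 2) × (11.7 - 8)/(5 - 8) × (11.7 - 11)/(5 - 11) × (11.7 - 14)/(5 - 14) = 0.118895
L_2(11.7) = (11.7 - 2)/(8 - 2) × (11.7 - 5)/(8 - 5) × (11.7 - 11)/(8 - 11) × (11.7 - 14)/(8 - 14) = -0.322944
L_3(11.7) = (11.7 - 2)/(11 - 2) × (11.7 - 5)/(11 - 5) × (11.7 - 8)/(11 - 8) × (11.7 - 14)/(11 - 14) = 1.137994
L_4(11.7) = (11.7 - 2)/(14 - 2) × (11.7 - 5)/(14 - 5) × (11.7 - 8)/(14 - 8) × (11.7 - 11)/(14 - 11) = 0.086586

P(11.7) = (-2)×L_0(11.7) + (-13)×L_1(11.7) + 21×L_2(11.7) + 0×L_3(11.7) + (-1)×L_4(11.7)
P(11.7) = -8.372985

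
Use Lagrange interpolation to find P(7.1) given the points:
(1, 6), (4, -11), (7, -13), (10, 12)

Lagrange interpolation formula:
P(x) = Σ yᵢ × Lᵢ(x)
where Lᵢ(x) = Π_{j≠i} (x - xⱼ)/(xᵢ - xⱼ)

L_0(7.1) = (7.1 - 4)/(1 - 4) × (7.1 - 7)/(1 - 7) × (7.1 - 10)/(1 - 10) = 0.005549
L_1(7.1) = (7.1 - 1)/(4 - 1) × (7.1 - 7)/(4 - 7) × (7.1 - 10)/(4 - 10) = -0.032759
L_2(7.1) = (7.1 - 1)/(7 - 1) × (7.1 - 4)/(7 - 4) × (7.1 - 10)/(7 - 10) = 1.015537
L_3(7.1) = (7.1 - 1)/(10 - 1) × (7.1 - 4)/(10 - 4) × (7.1 - 7)/(10 - 7) = 0.011673

P(7.1) = 6×L_0(7.1) + (-11)×L_1(7.1) + (-13)×L_2(7.1) + 12×L_3(7.1)
P(7.1) = -12.668259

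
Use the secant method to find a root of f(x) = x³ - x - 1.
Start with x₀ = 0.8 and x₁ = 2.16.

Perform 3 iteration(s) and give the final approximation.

f(x) = x³ - x - 1
x₀ = 0.8, x₁ = 2.16

Secant formula: x_{n+1} = x_n - f(x_n)(x_n - x_{n-1})/(f(x_n) - f(x_{n-1}))

Iteration 1:
  f(0.800000) = -1.288000
  f(2.160000) = 6.917696
  x_2 = 2.160000 - 6.917696×(2.160000 - 0.800000)/(6.917696 - (-1.288000))
       = 1.013471
Iteration 2:
  f(2.160000) = 6.917696
  f(1.013471) = -0.972511
  x_3 = 1.013471 - (-0.972511)×(1.013471 - 2.160000)/(-0.972511 - 6.917696)
       = 1.154787
Iteration 3:
  f(1.013471) = -0.972511
  f(1.154787) = -0.614840
  x_4 = 1.154787 - (-0.614840)×(1.154787 - 1.013471)/(-0.614840 - (-0.972511))
       = 1.397711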